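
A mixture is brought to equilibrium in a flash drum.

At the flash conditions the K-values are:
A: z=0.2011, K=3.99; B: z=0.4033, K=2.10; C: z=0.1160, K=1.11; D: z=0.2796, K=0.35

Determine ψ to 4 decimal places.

Let ψ = V/F and solve Σ zᵢ(Kᵢ−1)/(1+ψ(Kᵢ−1)) = 0.
Feasibility: ΣzᵢKᵢ = 1.8759, Σzᵢ/Kᵢ = 1.1458 — both > 1, two phases present.
Newton–Raphson from ψ = 0.5:
  ψ = 0.5000: g = 0.27006, g' = -0.7525 → ψ = 0.8589
  ψ = 0.8589: g = -0.00316, g' = -0.8769 → ψ = 0.8553
Converged at ψ = 0.8553.

ψ = 0.8553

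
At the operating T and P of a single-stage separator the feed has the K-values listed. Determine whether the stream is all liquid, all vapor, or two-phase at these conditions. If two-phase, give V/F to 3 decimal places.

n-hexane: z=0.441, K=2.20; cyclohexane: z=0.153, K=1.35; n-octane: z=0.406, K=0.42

ΣzᵢKᵢ = 1.347; Σzᵢ/Kᵢ = 1.280.
Both exceed 1, so a two-phase solution exists.
Iterate (Newton) starting at ψ = 0.7:
  ψ = 0.700: g = -0.0658, g' = -0.587 → ψ = 0.588
  ψ = 0.588: g = -0.0026, g' = -0.546 → ψ = 0.583
Converged at ψ = 0.583.

two-phase, V/F = 0.583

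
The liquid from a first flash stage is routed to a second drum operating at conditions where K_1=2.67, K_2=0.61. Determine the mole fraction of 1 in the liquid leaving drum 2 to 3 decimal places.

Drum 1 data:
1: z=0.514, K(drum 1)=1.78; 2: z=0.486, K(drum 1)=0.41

Drum 1:
Let ψ₁ = V/F and solve Σ zᵢ(Kᵢ−1)/(1+ψ₁(Kᵢ−1)) = 0.
Check two-phase: ΣzᵢKᵢ = 1.114 > 1 and Σzᵢ/Kᵢ = 1.474 > 1, so g(0) = 0.114 > 0 and g(1) = -0.474 < 0.
Newton–Raphson from ψ₁ = 0.55:
  ψ₁ = 0.550: g = -0.1439, g' = -0.524 → ψ₁ = 0.275
  ψ₁ = 0.275: g = -0.0123, g' = -0.453 → ψ₁ = 0.248
Converged at ψ₁ = 0.248.
Drum-1 compositions:
  1: x = 0.431, y = 0.767
  2: x = 0.569, y = 0.233
Drum-2 feed = drum-1 liquid: z₂ = (0.4307, 0.5693).
Drum 2:
Material balance + equilibrium reduce to Σ zᵢ(Kᵢ−1)/(1+ψ₂(Kᵢ−1)) = 0.
Feasibility: ΣzᵢKᵢ = 1.497, Σzᵢ/Kᵢ = 1.095 — both > 1, two phases present.
Binary case is linear: z₁(K₁−1)(1+ψ₂(K₂−1)) + z₂(K₂−1)(1+ψ₂(K₁−1)) = 0
⇒ ψ₂ = [z₁(K₁−1)+z₂(K₂−1)] / [−(K₁−1)(K₂−1)] = 0.4972/0.6513 = 0.763
  1: x = 0.189, y = 0.505
  2: x = 0.811, y = 0.495

x_1 (drum 2) = 0.189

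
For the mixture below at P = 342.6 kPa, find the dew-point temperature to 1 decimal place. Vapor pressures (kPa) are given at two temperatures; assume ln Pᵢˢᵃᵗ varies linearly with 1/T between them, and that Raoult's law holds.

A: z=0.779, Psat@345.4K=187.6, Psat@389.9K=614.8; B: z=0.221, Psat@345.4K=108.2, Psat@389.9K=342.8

Dew-point temperature: Σzᵢ·P/Pᵢˢᵃᵗ(T) = 1. Interpolate ln Pᵢˢᵃᵗ = aᵢ + bᵢ/T.
  T = 345.4 K: ΣzᵢP/Pᵢˢᵃᵗ = 2.1224
  T = 389.9 K: ΣzᵢP/Pᵢˢᵃᵗ = 0.6550
  T = 367.6 K: ΣzᵢP/Pᵢˢᵃᵗ = 1.1393
  T = 378.8 K: ΣzᵢP/Pᵢˢᵃᵗ = 0.8558
  T = 373.2 K: ΣzᵢP/Pᵢˢᵃᵗ = 0.9853
  T = 370.4 K: ΣzᵢP/Pᵢˢᵃᵗ = 1.0589
Interpolating between 370.4 K and 373.2 K gives T ≈ 372.6 K.

T = 372.6 K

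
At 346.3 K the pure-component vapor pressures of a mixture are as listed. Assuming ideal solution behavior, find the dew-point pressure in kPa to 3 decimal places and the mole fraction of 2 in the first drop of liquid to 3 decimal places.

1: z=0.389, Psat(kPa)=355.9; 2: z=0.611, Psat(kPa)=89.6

Pdew = 126.387 kPa, x_2 = 0.862

At the dew point ψ → 1, so Σzᵢ/Kᵢ = 1 with Kᵢ = Pᵢˢᵃᵗ/P ⇒ 1/P = Σzᵢ/Pᵢˢᵃᵗ.
1/P = 0.389/355.9 + 0.611/89.6 = 0.007912 ⇒ P = 126.387 kPa
xᵢ = zᵢP/Pᵢˢᵃᵗ ⇒ x_2 = 0.611·126.387/89.6 = 0.862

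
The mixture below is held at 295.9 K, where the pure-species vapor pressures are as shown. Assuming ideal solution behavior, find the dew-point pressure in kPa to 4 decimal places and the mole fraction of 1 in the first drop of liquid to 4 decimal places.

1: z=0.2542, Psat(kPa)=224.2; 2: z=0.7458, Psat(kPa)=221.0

At the dew point ψ → 1, so Σzᵢ/Kᵢ = 1 with Kᵢ = Pᵢˢᵃᵗ/P ⇒ 1/P = Σzᵢ/Pᵢˢᵃᵗ.
1/P = 0.2542/224.2 + 0.7458/221.0 = 0.0045085 ⇒ P = 221.8047 kPa
xᵢ = zᵢP/Pᵢˢᵃᵗ ⇒ x_1 = 0.2542·221.8047/224.2 = 0.2515

Pdew = 221.8047 kPa, x_1 = 0.2515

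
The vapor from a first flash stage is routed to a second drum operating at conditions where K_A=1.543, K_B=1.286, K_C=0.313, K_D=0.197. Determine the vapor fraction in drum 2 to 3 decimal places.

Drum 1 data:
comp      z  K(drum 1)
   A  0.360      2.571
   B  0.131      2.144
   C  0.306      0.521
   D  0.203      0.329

V/F (drum 2) = 0.278

Drum 1:
Let ψ₁ = V/F and solve Σ zᵢ(Kᵢ−1)/(1+ψ₁(Kᵢ−1)) = 0.
Feasibility: ΣzᵢKᵢ = 1.433, Σzᵢ/Kᵢ = 1.405 — both > 1, two phases present.
Newton–Raphson from ψ₁ = 0.38:
  ψ₁ = 0.380: g = 0.0966, g' = -0.701 → ψ₁ = 0.518
  ψ₁ = 0.518: g = 0.0024, g' = -0.677 → ψ₁ = 0.521
Converged at ψ₁ = 0.521.
Drum-1 compositions:
  A: x = 0.198, y = 0.509
  B: x = 0.082, y = 0.176
  C: x = 0.408, y = 0.212
  D: x = 0.312, y = 0.103
Drum-2 feed = drum-1 vapor: z₂ = (0.5089, 0.1759, 0.2125, 0.1027).
Drum 2:
Iterate (Newton) starting at ψ₂ = 0.31:
  ψ₂ = 0.310: g = -0.0126, g' = -0.401 → ψ₂ = 0.279
  ψ₂ = 0.279: g = -0.0002, g' = -0.389 → ψ₂ = 0.278
Converged at ψ₂ = 0.278.
  A: x = 0.442, y = 0.682
  B: x = 0.163, y = 0.210
  C: x = 0.263, y = 0.082
  D: x = 0.132, y = 0.026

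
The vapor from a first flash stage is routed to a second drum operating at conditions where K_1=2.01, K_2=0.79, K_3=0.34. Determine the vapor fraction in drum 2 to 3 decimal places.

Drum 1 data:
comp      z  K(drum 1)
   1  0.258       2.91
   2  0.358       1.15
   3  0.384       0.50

Drum 1:
Rachford–Rice: g(ψ₁) = Σ zᵢ(Kᵢ−1)/(1+ψ₁(Kᵢ−1)) = 0.
Check two-phase: ΣzᵢKᵢ = 1.354 > 1 and Σzᵢ/Kᵢ = 1.168 > 1, so g(0) = 0.354 > 0 and g(1) = -0.168 < 0.
Newton iteration, ψ₁⁰ = 0.5:
  ψ₁ = 0.500: g = 0.0460, g' = -0.424 → ψ₁ = 0.609
  ψ₁ = 0.609: g = 0.0011, g' = -0.406 → ψ₁ = 0.611
Converged at ψ₁ = 0.611.
Drum-1 compositions:
  1: x = 0.119, y = 0.346
  2: x = 0.328, y = 0.377
  3: x = 0.553, y = 0.277
Drum-2 feed = drum-1 vapor: z₂ = (0.3464, 0.3771, 0.2765).
Drum 2:
Newton iteration, ψ₂⁰ = 0.5:
  ψ₂ = 0.500: g = -0.1284, g' = -0.445 → ψ₂ = 0.211
  ψ₂ = 0.211: g = -0.0067, g' = -0.421 → ψ₂ = 0.195
  ψ₂ = 0.195: g = 0.0000, g' = -0.423 → ψ₂ = 0.196
Converged at ψ₂ = 0.196.
  1: x = 0.289, y = 0.581
  2: x = 0.393, y = 0.311
  3: x = 0.317, y = 0.108

V/F (drum 2) = 0.196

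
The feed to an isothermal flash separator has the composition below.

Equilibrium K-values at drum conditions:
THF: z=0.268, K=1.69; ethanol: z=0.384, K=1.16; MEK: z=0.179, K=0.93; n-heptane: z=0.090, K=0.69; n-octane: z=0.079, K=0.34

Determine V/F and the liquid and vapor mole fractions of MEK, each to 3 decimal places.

V/F = 0.853, x_MEK = 0.190, y_MEK = 0.177

Rachford–Rice: g(V/F) = Σ zᵢ(Kᵢ−1)/(1+V/F(Kᵢ−1)) = 0.
g(0) = ΣzᵢKᵢ − 1 = 0.154 and g(1) = 1 − Σzᵢ/Kᵢ = -0.045, so a root lies in (0, 1).
Iterate (Newton) starting at V/F = 0.38:
  V/F = 0.380: g = 0.0903, g' = -0.162 → V/F = 0.937
  V/F = 0.937: g = -0.0236, g' = -0.309 → V/F = 0.861
  V/F = 0.861: g = -0.0020, g' = -0.259 → V/F = 0.853
Converged at V/F = 0.853.
Compositions from xᵢ = zᵢ/(1+V/F(Kᵢ−1)), yᵢ = Kᵢxᵢ:
  THF: x = 0.169, y = 0.285
  ethanol: x = 0.338, y = 0.392
  MEK: x = 0.190, y = 0.177
  n-heptane: x = 0.122, y = 0.084
  n-octane: x = 0.181, y = 0.061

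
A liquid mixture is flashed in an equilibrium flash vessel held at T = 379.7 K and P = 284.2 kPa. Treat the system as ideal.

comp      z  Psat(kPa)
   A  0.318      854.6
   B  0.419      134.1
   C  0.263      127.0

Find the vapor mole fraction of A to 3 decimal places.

Raoult's law: Kᵢ = Pᵢˢᵃᵗ/P = Pᵢˢᵃᵗ/284.2.
  K_A = 854.6/284.2 = 3.00704, K_B = 134.1/284.2 = 0.47185, K_C = 127.0/284.2 = 0.44687
Material balance + equilibrium reduce to Σ zᵢ(Kᵢ−1)/(1+ψ(Kᵢ−1)) = 0.
g(0) = ΣzᵢKᵢ − 1 = 0.271 and g(1) = 1 − Σzᵢ/Kᵢ = -0.582, so a root lies in (0, 1).
Newton–Raphson from ψ = 0.4:
  ψ = 0.400: g = -0.1133, g' = -0.715 → ψ = 0.241
  ψ = 0.241: g = 0.0084, g' = -0.842 → ψ = 0.251
Converged at ψ = 0.251.
Compositions from xᵢ = zᵢ/(1+ψ(Kᵢ−1)), yᵢ = Kᵢxᵢ:
  A: x = 0.211, y = 0.636
  B: x = 0.483, y = 0.228
  C: x = 0.305, y = 0.137

y_A = 0.636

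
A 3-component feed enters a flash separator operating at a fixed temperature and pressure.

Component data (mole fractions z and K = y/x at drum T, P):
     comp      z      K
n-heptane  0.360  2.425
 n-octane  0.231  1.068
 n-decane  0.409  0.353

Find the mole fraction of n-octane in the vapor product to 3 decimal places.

Rachford–Rice: g(V/F) = Σ zᵢ(Kᵢ−1)/(1+V/F(Kᵢ−1)) = 0.
Check two-phase: ΣzᵢKᵢ = 1.264 > 1 and Σzᵢ/Kᵢ = 1.523 > 1, so g(0) = 0.264 > 0 and g(1) = -0.523 < 0.
Newton iteration, V/F⁰ = 0.5:
  V/F = 0.500: g = -0.0764, g' = -0.624 → V/F = 0.378
  V/F = 0.378: g = -0.0013, g' = -0.610 → V/F = 0.375
Converged at V/F = 0.375.
Compositions from xᵢ = zᵢ/(1+V/F(Kᵢ−1)), yᵢ = Kᵢxᵢ:
  n-heptane: x = 0.235, y = 0.569
  n-octane: x = 0.225, y = 0.241
  n-decane: x = 0.540, y = 0.191

y_n-octane = 0.241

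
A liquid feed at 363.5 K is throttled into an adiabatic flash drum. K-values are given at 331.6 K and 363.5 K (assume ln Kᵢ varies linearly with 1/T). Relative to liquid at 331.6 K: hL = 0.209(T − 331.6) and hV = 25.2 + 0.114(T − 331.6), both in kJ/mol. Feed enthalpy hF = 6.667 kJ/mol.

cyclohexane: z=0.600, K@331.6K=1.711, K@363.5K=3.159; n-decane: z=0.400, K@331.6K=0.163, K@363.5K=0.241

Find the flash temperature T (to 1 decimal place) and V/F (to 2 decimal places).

Adiabatic flash: solve Rachford–Rice at each trial T, then check hF = ψ·hV(T) + (1−ψ)·hL(T).
  T = 331.6 K: K = (1.711, 0.163), RR gives ψ = 0.154, H_out = 3.887 kJ/mol
  T = 363.5 K: K = (3.159, 0.241), RR gives ψ = 0.605, H_out = 20.085 kJ/mol
  T = 347.6 K: K = (2.360, 0.200), RR gives ψ = 0.456, H_out = 14.142 kJ/mol
  T = 339.6 K: K = (2.017, 0.181), RR gives ψ = 0.339, H_out = 9.966 kJ/mol
  T = 335.6 K: K = (1.860, 0.172), RR gives ψ = 0.259, H_out = 7.269 kJ/mol
  T = 333.6 K: K = (1.784, 0.167), RR gives ψ = 0.211, H_out = 5.684 kJ/mol
Linear interpolation between T = 333.6 (H_out = 5.684) and T = 335.6 (H_out = 7.269) on hF = 6.667 gives T ≈ 334.8 K, at which ψ = 0.24.

T = 334.8 K, V/F = 0.24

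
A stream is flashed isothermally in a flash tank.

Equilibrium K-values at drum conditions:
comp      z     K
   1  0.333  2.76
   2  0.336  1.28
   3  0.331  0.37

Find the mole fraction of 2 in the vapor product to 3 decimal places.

y_2 = 0.364

Material balance + equilibrium reduce to Σ zᵢ(Kᵢ−1)/(1+V/F(Kᵢ−1)) = 0.
Feasibility: ΣzᵢKᵢ = 1.472, Σzᵢ/Kᵢ = 1.278 — both > 1, two phases present.
Iterate (Newton) starting at V/F = 0.43:
  V/F = 0.430: g = 0.1316, g' = -0.602 → V/F = 0.648
  V/F = 0.648: g = 0.0008, g' = -0.619 → V/F = 0.650
Converged at V/F = 0.650.
Compositions from xᵢ = zᵢ/(1+V/F(Kᵢ−1)), yᵢ = Kᵢxᵢ:
  1: x = 0.155, y = 0.429
  2: x = 0.284, y = 0.364
  3: x = 0.560, y = 0.207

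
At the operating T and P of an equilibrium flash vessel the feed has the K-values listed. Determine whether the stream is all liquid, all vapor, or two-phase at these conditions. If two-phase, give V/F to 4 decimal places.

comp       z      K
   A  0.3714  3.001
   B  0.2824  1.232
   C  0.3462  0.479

ΣzᵢKᵢ = 1.6283; Σzᵢ/Kᵢ = 1.0757.
Both exceed 1, so a two-phase solution exists.
Rachford–Rice: g(ψ) = Σ zᵢ(Kᵢ−1)/(1+ψ(Kᵢ−1)) = 0.
Newton–Raphson from ψ = 0.67:
  ψ = 0.6700: g = 0.09711, g' = -0.5046 → ψ = 0.8625
  ψ = 0.8625: g = -0.00031, g' = -0.5206 → ψ = 0.8619
Converged at ψ = 0.8619.

two-phase, V/F = 0.8619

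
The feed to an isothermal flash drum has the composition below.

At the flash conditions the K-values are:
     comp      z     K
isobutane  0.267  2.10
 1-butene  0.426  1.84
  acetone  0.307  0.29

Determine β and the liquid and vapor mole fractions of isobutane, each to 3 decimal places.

β = 0.647, x_isobutane = 0.156, y_isobutane = 0.328

Material balance + equilibrium reduce to Σ zᵢ(Kᵢ−1)/(1+β(Kᵢ−1)) = 0.
g(0) = ΣzᵢKᵢ − 1 = 0.434 and g(1) = 1 − Σzᵢ/Kᵢ = -0.417, so a root lies in (0, 1).
Newton iteration, β⁰ = 0.69:
  β = 0.690: g = -0.0338, g' = -0.820 → β = 0.649
  β = 0.649: g = -0.0011, g' = -0.768 → β = 0.647
Converged at β = 0.647.
Compositions from xᵢ = zᵢ/(1+β(Kᵢ−1)), yᵢ = Kᵢxᵢ:
  isobutane: x = 0.156, y = 0.328
  1-butene: x = 0.276, y = 0.508
  acetone: x = 0.568, y = 0.165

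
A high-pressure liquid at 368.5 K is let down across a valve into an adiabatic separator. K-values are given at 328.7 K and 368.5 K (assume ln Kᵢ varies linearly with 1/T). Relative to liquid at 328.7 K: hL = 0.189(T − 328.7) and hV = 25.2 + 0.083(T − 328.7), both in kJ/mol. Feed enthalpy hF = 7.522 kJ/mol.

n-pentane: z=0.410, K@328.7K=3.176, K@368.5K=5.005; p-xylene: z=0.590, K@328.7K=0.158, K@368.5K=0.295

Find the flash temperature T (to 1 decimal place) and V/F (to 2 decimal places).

Adiabatic flash: solve Rachford–Rice at each trial T, then check hF = ψ·hV(T) + (1−ψ)·hL(T).
  T = 328.7 K: K = (3.176, 0.158), RR gives ψ = 0.216, H_out = 5.438 kJ/mol
  T = 368.5 K: K = (5.005, 0.295), RR gives ψ = 0.434, H_out = 16.633 kJ/mol
  T = 348.6 K: K = (4.039, 0.220), RR gives ψ = 0.331, H_out = 11.412 kJ/mol
  T = 338.6 K: K = (3.592, 0.187), RR gives ψ = 0.277, H_out = 8.555 kJ/mol
  T = 333.6 K: K = (3.379, 0.172), RR gives ψ = 0.247, H_out = 7.025 kJ/mol
  T = 336.1 K: K = (3.485, 0.179), RR gives ψ = 0.262, H_out = 7.800 kJ/mol
  T = 334.9 K: K = (3.434, 0.176), RR gives ψ = 0.255, H_out = 7.431 kJ/mol
Linear interpolation between T = 334.9 (H_out = 7.431) and T = 336.1 (H_out = 7.800) on hF = 7.522 gives T ≈ 335.2 K, at which ψ = 0.26.

T = 335.2 K, V/F = 0.26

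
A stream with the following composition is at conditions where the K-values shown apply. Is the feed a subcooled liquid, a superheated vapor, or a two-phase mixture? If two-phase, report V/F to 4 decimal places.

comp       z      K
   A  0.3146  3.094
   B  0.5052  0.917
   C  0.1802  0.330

ΣzᵢKᵢ = 1.4961; Σzᵢ/Kᵢ = 1.1987.
Both exceed 1, so a two-phase solution exists.
Let ψ = V/F and solve Σ zᵢ(Kᵢ−1)/(1+ψ(Kᵢ−1)) = 0.
Newton iteration, ψ⁰ = 0.5:
  ψ = 0.5000: g = 0.09652, g' = -0.5159 → ψ = 0.6871
  ψ = 0.6871: g = 0.00193, g' = -0.5136 → ψ = 0.6908
Converged at ψ = 0.6908.

two-phase, V/F = 0.6908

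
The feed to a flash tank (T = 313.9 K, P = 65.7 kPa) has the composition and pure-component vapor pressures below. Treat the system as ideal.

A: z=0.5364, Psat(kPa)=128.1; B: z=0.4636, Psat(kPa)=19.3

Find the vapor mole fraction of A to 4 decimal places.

y_A = 0.8315

Raoult's law: Kᵢ = Pᵢˢᵃᵗ/P = Pᵢˢᵃᵗ/65.7.
  K_A = 128.1/65.7 = 1.949772, K_B = 19.3/65.7 = 0.293760
Iterate (Newton) starting at ψ = 0.51:
  ψ = 0.5100: g = -0.16852, g' = -0.7845 → ψ = 0.2952
  ψ = 0.2952: g = -0.01574, g' = -0.6642 → ψ = 0.2715
  ψ = 0.2715: g = -0.00006, g' = -0.6598 → ψ = 0.2714
Converged at ψ = 0.2714.
Compositions from xᵢ = zᵢ/(1+ψ(Kᵢ−1)), yᵢ = Kᵢxᵢ:
  A: x = 0.4265, y = 0.8315
  B: x = 0.5735, y = 0.1685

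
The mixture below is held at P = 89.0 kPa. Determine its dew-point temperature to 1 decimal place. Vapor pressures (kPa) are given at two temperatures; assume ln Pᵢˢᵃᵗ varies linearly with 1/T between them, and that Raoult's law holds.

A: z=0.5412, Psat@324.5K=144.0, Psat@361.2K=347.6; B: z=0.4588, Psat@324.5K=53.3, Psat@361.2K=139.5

Dew-point temperature: Σzᵢ·P/Pᵢˢᵃᵗ(T) = 1. Interpolate ln Pᵢˢᵃᵗ = aᵢ + bᵢ/T.
  T = 324.5 K: ΣzᵢP/Pᵢˢᵃᵗ = 1.1006
  T = 361.2 K: ΣzᵢP/Pᵢˢᵃᵗ = 0.4313
  T = 342.9 K: ΣzᵢP/Pᵢˢᵃᵗ = 0.6709
  T = 333.7 K: ΣzᵢP/Pᵢˢᵃᵗ = 0.8534
  T = 329.1 K: ΣzᵢP/Pᵢˢᵃᵗ = 0.9674
  T = 326.8 K: ΣzᵢP/Pᵢˢᵃᵗ = 1.0314
Interpolating between 326.8 K and 329.1 K gives T ≈ 327.9 K.

T = 327.9 K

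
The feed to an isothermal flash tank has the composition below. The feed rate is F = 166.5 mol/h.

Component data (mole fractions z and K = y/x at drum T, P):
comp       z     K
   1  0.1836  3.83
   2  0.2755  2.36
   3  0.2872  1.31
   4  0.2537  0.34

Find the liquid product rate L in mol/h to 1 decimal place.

Newton–Raphson from V/F = 0.66:
  V/F = 0.6600: g = 0.15587, g' = -0.6862 → V/F = 0.8871
  V/F = 0.8871: g = -0.01632, g' = -0.8842 → V/F = 0.8687
  V/F = 0.8687: g = -0.00028, g' = -0.8542 → V/F = 0.8683
Converged at V/F = 0.8683.
Then V = V/F·F = 0.8683·166.5 = 144.6 mol/h and L = F − V = 21.9 mol/h.

L = 21.9 mol/h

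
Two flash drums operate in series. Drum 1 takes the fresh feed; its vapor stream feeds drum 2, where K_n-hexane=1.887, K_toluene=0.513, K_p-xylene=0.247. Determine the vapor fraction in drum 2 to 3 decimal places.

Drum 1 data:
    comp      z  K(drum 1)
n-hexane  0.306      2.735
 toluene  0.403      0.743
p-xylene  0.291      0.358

Drum 1:
Iterate (Newton) starting at ψ₁ = 0.5:
  ψ₁ = 0.500: g = -0.1097, g' = -0.559 → ψ₁ = 0.304
  ψ₁ = 0.304: g = 0.0032, g' = -0.611 → ψ₁ = 0.309
Converged at ψ₁ = 0.309.
Drum-1 compositions:
  n-hexane: x = 0.199, y = 0.545
  toluene: x = 0.438, y = 0.325
  p-xylene: x = 0.363, y = 0.130
Drum-2 feed = drum-1 vapor: z₂ = (0.5448, 0.3253, 0.1300).
Drum 2:
Rachford–Rice: g(ψ₂) = Σ zᵢ(Kᵢ−1)/(1+ψ₂(Kᵢ−1)) = 0.
Feasibility: ΣzᵢKᵢ = 1.227, Σzᵢ/Kᵢ = 1.449 — both > 1, two phases present.
Newton iteration, ψ₂⁰ = 0.5:
  ψ₂ = 0.500: g = -0.0316, g' = -0.530 → ψ₂ = 0.440
  ψ₂ = 0.440: g = -0.0006, g' = -0.512 → ψ₂ = 0.439
Converged at ψ₂ = 0.439.
  n-hexane: x = 0.392, y = 0.740
  toluene: x = 0.414, y = 0.212
  p-xylene: x = 0.194, y = 0.048

V/F (drum 2) = 0.439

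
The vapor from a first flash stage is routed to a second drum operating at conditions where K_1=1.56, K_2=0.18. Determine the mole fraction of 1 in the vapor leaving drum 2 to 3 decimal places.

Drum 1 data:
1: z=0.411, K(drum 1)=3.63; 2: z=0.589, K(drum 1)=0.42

y_1 (drum 2) = 0.927

Drum 1:
Let ψ₁ = V/F and solve Σ zᵢ(Kᵢ−1)/(1+ψ₁(Kᵢ−1)) = 0.
Feasibility: ΣzᵢKᵢ = 1.739, Σzᵢ/Kᵢ = 1.516 — both > 1, two phases present.
Binary case is linear: z₁(K₁−1)(1+ψ₁(K₂−1)) + z₂(K₂−1)(1+ψ₁(K₁−1)) = 0
⇒ ψ₁ = [z₁(K₁−1)+z₂(K₂−1)] / [−(K₁−1)(K₂−1)] = 0.7393/1.5254 = 0.485
Drum-1 compositions:
  1: x = 0.181, y = 0.656
  2: x = 0.819, y = 0.344
Drum-2 feed = drum-1 vapor: z₂ = (0.6559, 0.3441).
Drum 2:
Binary case is linear: z₁(K₁−1)(1+ψ₂(K₂−1)) + z₂(K₂−1)(1+ψ₂(K₁−1)) = 0
⇒ ψ₂ = [z₁(K₁−1)+z₂(K₂−1)] / [−(K₁−1)(K₂−1)] = 0.0851/0.4592 = 0.185
  1: x = 0.594, y = 0.927
  2: x = 0.406, y = 0.073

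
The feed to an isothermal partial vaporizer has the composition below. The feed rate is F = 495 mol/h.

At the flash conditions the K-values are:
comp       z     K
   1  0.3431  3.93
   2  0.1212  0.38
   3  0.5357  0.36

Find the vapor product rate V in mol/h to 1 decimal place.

Newton iteration, ψ⁰ = 0.53:
  ψ = 0.5300: g = -0.23698, g' = -1.0578 → ψ = 0.3060
  ψ = 0.3060: g = 0.01100, g' = -1.2292 → ψ = 0.3149
  ψ = 0.3149: g = 0.00007, g' = -1.2129 → ψ = 0.3150
Converged at ψ = 0.3150.
Then V = ψ·F = 0.3150·495 = 155.9 mol/h and L = F − V = 339.1 mol/h.

V = 155.9 mol/h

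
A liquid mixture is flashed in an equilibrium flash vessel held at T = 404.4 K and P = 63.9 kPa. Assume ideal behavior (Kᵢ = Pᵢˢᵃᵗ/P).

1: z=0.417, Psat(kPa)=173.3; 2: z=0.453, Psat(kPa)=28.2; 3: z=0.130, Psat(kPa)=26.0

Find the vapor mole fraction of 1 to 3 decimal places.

Raoult's law: Kᵢ = Pᵢˢᵃᵗ/P = Pᵢˢᵃᵗ/63.9.
  K_1 = 173.3/63.9 = 2.71205, K_2 = 28.2/63.9 = 0.44131, K_3 = 26.0/63.9 = 0.40689
Iterate (Newton) starting at V/F = 0.44:
  V/F = 0.440: g = -0.0327, g' = -0.730 → V/F = 0.395
  V/F = 0.395: g = 0.0003, g' = -0.746 → V/F = 0.396
Converged at V/F = 0.396.
Compositions from xᵢ = zᵢ/(1+V/F(Kᵢ−1)), yᵢ = Kᵢxᵢ:
  1: x = 0.249, y = 0.674
  2: x = 0.582, y = 0.257
  3: x = 0.170, y = 0.069

y_1 = 0.674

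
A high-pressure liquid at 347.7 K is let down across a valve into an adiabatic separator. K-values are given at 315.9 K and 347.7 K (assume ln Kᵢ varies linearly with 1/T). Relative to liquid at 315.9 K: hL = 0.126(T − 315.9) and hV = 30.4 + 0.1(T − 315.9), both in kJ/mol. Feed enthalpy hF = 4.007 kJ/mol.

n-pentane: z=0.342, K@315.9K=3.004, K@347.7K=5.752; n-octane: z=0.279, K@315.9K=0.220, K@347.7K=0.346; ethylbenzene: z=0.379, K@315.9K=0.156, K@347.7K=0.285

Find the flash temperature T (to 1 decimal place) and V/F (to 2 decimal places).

T = 318.5 K, V/F = 0.12

Adiabatic flash: solve Rachford–Rice at each trial T, then check hF = ψ·hV(T) + (1−ψ)·hL(T).
  T = 315.9 K: K = (3.004, 0.220, 0.156), RR gives ψ = 0.090, H_out = 2.745 kJ/mol
  T = 347.7 K: K = (5.752, 0.346, 0.285), RR gives ψ = 0.357, H_out = 14.579 kJ/mol
  T = 331.8 K: K = (4.222, 0.279, 0.214), RR gives ψ = 0.246, H_out = 9.394 kJ/mol
  T = 323.9 K: K = (3.580, 0.249, 0.184), RR gives ψ = 0.178, H_out = 6.394 kJ/mol
  T = 319.9 K: K = (3.283, 0.234, 0.169), RR gives ψ = 0.138, H_out = 4.670 kJ/mol
  T = 317.9 K: K = (3.141, 0.227, 0.163), RR gives ψ = 0.115, H_out = 3.736 kJ/mol
Linear interpolation between T = 317.9 (H_out = 3.736) and T = 319.9 (H_out = 4.670) on hF = 4.007 gives T ≈ 318.5 K, at which ψ = 0.12.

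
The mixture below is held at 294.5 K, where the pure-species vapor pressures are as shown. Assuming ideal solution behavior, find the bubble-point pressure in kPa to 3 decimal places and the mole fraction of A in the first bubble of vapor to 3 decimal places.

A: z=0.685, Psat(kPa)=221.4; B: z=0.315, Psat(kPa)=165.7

Pbub = 203.855 kPa, y_A = 0.744

At the bubble point ψ → 0, so ΣzᵢKᵢ = 1 with Kᵢ = Pᵢˢᵃᵗ/P ⇒ P = ΣzᵢPᵢˢᵃᵗ.
P = 0.685·221.4 + 0.315·165.7 = 203.855 kPa
yᵢ = zᵢPᵢˢᵃᵗ/P ⇒ y_A = 0.685·221.4/203.855 = 0.744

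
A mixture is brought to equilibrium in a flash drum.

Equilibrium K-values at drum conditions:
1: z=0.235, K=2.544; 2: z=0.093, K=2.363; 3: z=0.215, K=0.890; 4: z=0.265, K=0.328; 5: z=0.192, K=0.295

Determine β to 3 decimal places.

β = 0.185

Let β = V/F and solve Σ zᵢ(Kᵢ−1)/(1+β(Kᵢ−1)) = 0.
Feasibility: ΣzᵢKᵢ = 1.153, Σzᵢ/Kᵢ = 1.832 — both > 1, two phases present.
Newton iteration, β⁰ = 0.5:
  β = 0.500: g = -0.2221, g' = -0.741 → β = 0.200
  β = 0.200: g = -0.0110, g' = -0.725 → β = 0.185
Converged at β = 0.185.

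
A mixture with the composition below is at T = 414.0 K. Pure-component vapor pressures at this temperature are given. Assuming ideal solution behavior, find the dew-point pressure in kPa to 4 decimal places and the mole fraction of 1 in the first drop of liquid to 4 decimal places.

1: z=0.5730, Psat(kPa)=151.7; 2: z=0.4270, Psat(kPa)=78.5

At the dew point ψ → 1, so Σzᵢ/Kᵢ = 1 with Kᵢ = Pᵢˢᵃᵗ/P ⇒ 1/P = Σzᵢ/Pᵢˢᵃᵗ.
1/P = 0.5730/151.7 + 0.4270/78.5 = 0.0092167 ⇒ P = 108.4989 kPa
xᵢ = zᵢP/Pᵢˢᵃᵗ ⇒ x_1 = 0.5730·108.4989/151.7 = 0.4098

Pdew = 108.4989 kPa, x_1 = 0.4098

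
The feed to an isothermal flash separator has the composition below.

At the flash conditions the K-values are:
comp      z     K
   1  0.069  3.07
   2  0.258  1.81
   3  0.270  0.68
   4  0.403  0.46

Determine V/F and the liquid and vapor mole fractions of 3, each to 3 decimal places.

Newton iteration, V/F⁰ = 0.64:
  V/F = 0.640: g = -0.2421, g' = -0.446 → V/F = 0.097
  V/F = 0.097: g = -0.0063, g' = -0.511 → V/F = 0.085
Converged at V/F = 0.085.
Compositions from xᵢ = zᵢ/(1+V/F(Kᵢ−1)), yᵢ = Kᵢxᵢ:
  1: x = 0.059, y = 0.180
  2: x = 0.241, y = 0.437
  3: x = 0.278, y = 0.189
  4: x = 0.422, y = 0.194

V/F = 0.085, x_3 = 0.278, y_3 = 0.189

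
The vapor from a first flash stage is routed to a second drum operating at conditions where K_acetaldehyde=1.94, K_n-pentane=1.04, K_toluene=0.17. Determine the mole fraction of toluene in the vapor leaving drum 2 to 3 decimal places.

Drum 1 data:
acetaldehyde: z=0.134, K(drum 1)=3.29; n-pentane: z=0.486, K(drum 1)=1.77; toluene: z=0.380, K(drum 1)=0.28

y_toluene (drum 2) = 0.037

Drum 1:
Iterate (Newton) starting at ψ₁ = 0.47:
  ψ₁ = 0.470: g = 0.0090, g' = -0.768 → ψ₁ = 0.482
Converged at ψ₁ = 0.482.
Drum-1 compositions:
  acetaldehyde: x = 0.064, y = 0.210
  n-pentane: x = 0.355, y = 0.627
  toluene: x = 0.582, y = 0.163
Drum-2 feed = drum-1 vapor: z₂ = (0.2096, 0.6275, 0.1629).
Drum 2:
Newton iteration, ψ₂⁰ = 0.5:
  ψ₂ = 0.500: g = -0.0725, g' = -0.415 → ψ₂ = 0.325
  ψ₂ = 0.325: g = -0.0095, g' = -0.320 → ψ₂ = 0.296
  ψ₂ = 0.296: g = -0.0001, g' = -0.311 → ψ₂ = 0.295
Converged at ψ₂ = 0.295.
  acetaldehyde: x = 0.164, y = 0.318
  n-pentane: x = 0.620, y = 0.645
  toluene: x = 0.216, y = 0.037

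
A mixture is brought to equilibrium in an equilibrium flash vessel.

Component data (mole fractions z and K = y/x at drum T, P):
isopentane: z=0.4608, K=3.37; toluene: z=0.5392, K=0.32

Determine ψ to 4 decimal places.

ψ = 0.4501

Material balance + equilibrium reduce to Σ zᵢ(Kᵢ−1)/(1+ψ(Kᵢ−1)) = 0.
Check two-phase: ΣzᵢKᵢ = 1.7254 > 1 and Σzᵢ/Kᵢ = 1.8217 > 1, so g(0) = 0.7254 > 0 and g(1) = -0.8217 < 0.
Binary case is linear: z₁(K₁−1)(1+ψ(K₂−1)) + z₂(K₂−1)(1+ψ(K₁−1)) = 0
⇒ ψ = [z₁(K₁−1)+z₂(K₂−1)] / [−(K₁−1)(K₂−1)] = 0.72544/1.61160 = 0.4501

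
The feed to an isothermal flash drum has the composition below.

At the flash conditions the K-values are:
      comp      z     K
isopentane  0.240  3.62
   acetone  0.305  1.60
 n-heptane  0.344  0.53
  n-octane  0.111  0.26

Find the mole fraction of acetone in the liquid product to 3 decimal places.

Material balance + equilibrium reduce to Σ zᵢ(Kᵢ−1)/(1+ψ(Kᵢ−1)) = 0.
Feasibility: ΣzᵢKᵢ = 1.568, Σzᵢ/Kᵢ = 1.333 — both > 1, two phases present.
Iterate (Newton) starting at ψ = 0.5:
  ψ = 0.500: g = 0.0712, g' = -0.657 → ψ = 0.608
  ψ = 0.608: g = 0.0006, g' = -0.654 → ψ = 0.609
Converged at ψ = 0.609.
Compositions from xᵢ = zᵢ/(1+ψ(Kᵢ−1)), yᵢ = Kᵢxᵢ:
  isopentane: x = 0.092, y = 0.335
  acetone: x = 0.223, y = 0.357
  n-heptane: x = 0.482, y = 0.255
  n-octane: x = 0.202, y = 0.053

x_acetone = 0.223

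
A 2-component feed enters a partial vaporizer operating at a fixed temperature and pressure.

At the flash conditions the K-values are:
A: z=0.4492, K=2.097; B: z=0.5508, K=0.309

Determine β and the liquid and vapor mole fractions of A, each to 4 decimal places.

β = 0.1480, x_A = 0.3865, y_A = 0.8104

Material balance + equilibrium reduce to Σ zᵢ(Kᵢ−1)/(1+β(Kᵢ−1)) = 0.
Feasibility: ΣzᵢKᵢ = 1.1122, Σzᵢ/Kᵢ = 1.9967 — both > 1, two phases present.
Binary case is linear: z₁(K₁−1)(1+β(K₂−1)) + z₂(K₂−1)(1+β(K₁−1)) = 0
⇒ β = [z₁(K₁−1)+z₂(K₂−1)] / [−(K₁−1)(K₂−1)] = 0.11217/0.75803 = 0.1480
Compositions from xᵢ = zᵢ/(1+β(Kᵢ−1)), yᵢ = Kᵢxᵢ:
  A: x = 0.3865, y = 0.8104
  B: x = 0.6135, y = 0.1896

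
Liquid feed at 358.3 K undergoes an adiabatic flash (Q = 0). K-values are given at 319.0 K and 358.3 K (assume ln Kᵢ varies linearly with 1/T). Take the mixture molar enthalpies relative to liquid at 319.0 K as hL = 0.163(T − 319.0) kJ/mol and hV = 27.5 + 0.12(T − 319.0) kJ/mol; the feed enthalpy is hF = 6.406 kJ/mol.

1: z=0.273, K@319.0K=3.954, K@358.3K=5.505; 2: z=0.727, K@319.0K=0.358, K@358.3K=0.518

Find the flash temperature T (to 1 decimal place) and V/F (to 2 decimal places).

Adiabatic flash: solve Rachford–Rice at each trial T, then check hF = ψ·hV(T) + (1−ψ)·hL(T).
  T = 319.0 K: K = (3.954, 0.358), RR gives ψ = 0.179, H_out = 4.926 kJ/mol
  T = 358.3 K: K = (5.505, 0.518), RR gives ψ = 0.405, H_out = 16.859 kJ/mol
  T = 338.6 K: K = (4.709, 0.435), RR gives ψ = 0.287, H_out = 10.851 kJ/mol
  T = 328.8 K: K = (4.326, 0.396), RR gives ψ = 0.233, H_out = 7.914 kJ/mol
  T = 323.9 K: K = (4.139, 0.377), RR gives ψ = 0.206, H_out = 6.430 kJ/mol
  T = 321.4 K: K = (4.044, 0.367), RR gives ψ = 0.193, H_out = 5.666 kJ/mol
  T = 322.6 K: K = (4.089, 0.372), RR gives ψ = 0.199, H_out = 6.034 kJ/mol
Linear interpolation between T = 322.6 (H_out = 6.034) and T = 323.9 (H_out = 6.430) on hF = 6.406 gives T ≈ 323.8 K, at which ψ = 0.21.

T = 323.8 K, V/F = 0.21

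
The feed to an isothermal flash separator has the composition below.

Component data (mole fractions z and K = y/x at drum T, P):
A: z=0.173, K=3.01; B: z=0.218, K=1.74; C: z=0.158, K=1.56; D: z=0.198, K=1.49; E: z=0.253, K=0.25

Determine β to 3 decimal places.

Rachford–Rice: g(β) = Σ zᵢ(Kᵢ−1)/(1+β(Kᵢ−1)) = 0.
Feasibility: ΣzᵢKᵢ = 1.505, Σzᵢ/Kᵢ = 1.429 — both > 1, two phases present.
Newton–Raphson from β = 0.5:
  β = 0.500: g = 0.1346, g' = -0.663 → β = 0.703
  β = 0.703: g = -0.0156, g' = -0.861 → β = 0.685
Converged at β = 0.685.

β = 0.685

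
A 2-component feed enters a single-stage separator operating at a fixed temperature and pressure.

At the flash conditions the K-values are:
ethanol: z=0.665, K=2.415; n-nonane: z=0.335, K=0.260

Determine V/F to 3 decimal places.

V/F = 0.662

Material balance + equilibrium reduce to Σ zᵢ(Kᵢ−1)/(1+V/F(Kᵢ−1)) = 0.
Feasibility: ΣzᵢKᵢ = 1.693, Σzᵢ/Kᵢ = 1.564 — both > 1, two phases present.
Binary case is linear: z₁(K₁−1)(1+V/F(K₂−1)) + z₂(K₂−1)(1+V/F(K₁−1)) = 0
⇒ V/F = [z₁(K₁−1)+z₂(K₂−1)] / [−(K₁−1)(K₂−1)] = 0.6931/1.0471 = 0.662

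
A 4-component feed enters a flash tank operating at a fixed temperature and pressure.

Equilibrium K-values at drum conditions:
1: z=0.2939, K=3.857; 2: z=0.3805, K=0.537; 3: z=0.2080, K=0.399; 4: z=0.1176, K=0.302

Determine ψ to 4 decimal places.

ψ = 0.2914

Rachford–Rice: g(ψ) = Σ zᵢ(Kᵢ−1)/(1+ψ(Kᵢ−1)) = 0.
Check two-phase: ΣzᵢKᵢ = 1.4564 > 1 and Σzᵢ/Kᵢ = 1.6955 > 1, so g(0) = 0.4564 > 0 and g(1) = -0.6955 < 0.
Newton–Raphson from ψ = 0.5:
  ψ = 0.5000: g = -0.18828, g' = -0.8336 → ψ = 0.2741
  ψ = 0.2741: g = 0.01792, g' = -1.0567 → ψ = 0.2911
  ψ = 0.2911: g = 0.00028, g' = -1.0246 → ψ = 0.2914
Converged at ψ = 0.2914.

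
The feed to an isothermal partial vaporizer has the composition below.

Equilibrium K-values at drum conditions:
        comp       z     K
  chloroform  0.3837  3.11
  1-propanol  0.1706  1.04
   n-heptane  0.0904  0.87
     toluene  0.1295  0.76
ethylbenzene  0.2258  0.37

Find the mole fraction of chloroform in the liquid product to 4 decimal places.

x_chloroform = 0.1487

Rachford–Rice: g(ψ) = Σ zᵢ(Kᵢ−1)/(1+ψ(Kᵢ−1)) = 0.
Feasibility: ΣzᵢKᵢ = 1.6313, Σzᵢ/Kᵢ = 1.1720 — both > 1, two phases present.
Iterate (Newton) starting at ψ = 0.38:
  ψ = 0.3800: g = 0.22246, g' = -0.6921 → ψ = 0.7014
  ψ = 0.7014: g = 0.02789, g' = -0.5784 → ψ = 0.7497
  ψ = 0.7497: g = -0.00028, g' = -0.5913 → ψ = 0.7492
Converged at ψ = 0.7492.
Compositions from xᵢ = zᵢ/(1+ψ(Kᵢ−1)), yᵢ = Kᵢxᵢ:
  chloroform: x = 0.1487, y = 0.4624
  1-propanol: x = 0.1656, y = 0.1723
  n-heptane: x = 0.1002, y = 0.0871
  toluene: x = 0.1579, y = 0.1200
  ethylbenzene: x = 0.4276, y = 0.1582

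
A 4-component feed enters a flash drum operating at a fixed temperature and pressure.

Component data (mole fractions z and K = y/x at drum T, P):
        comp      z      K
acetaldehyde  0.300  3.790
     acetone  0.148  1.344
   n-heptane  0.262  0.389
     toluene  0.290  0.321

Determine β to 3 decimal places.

Newton iteration, β⁰ = 0.33:
  β = 0.330: g = 0.0272, g' = -1.023 → β = 0.357
Converged at β = 0.357.

β = 0.357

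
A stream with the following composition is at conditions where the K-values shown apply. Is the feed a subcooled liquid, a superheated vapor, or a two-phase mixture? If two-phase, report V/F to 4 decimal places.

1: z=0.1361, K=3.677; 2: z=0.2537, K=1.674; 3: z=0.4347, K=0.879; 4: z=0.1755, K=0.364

two-phase, V/F = 0.6612

ΣzᵢKᵢ = 1.3711; Σzᵢ/Kᵢ = 1.1652.
Both exceed 1, so a two-phase solution exists.
Let ψ = V/F and solve Σ zᵢ(Kᵢ−1)/(1+ψ(Kᵢ−1)) = 0.
Newton iteration, ψ⁰ = 0.5:
  ψ = 0.5000: g = 0.06405, g' = -0.4027 → ψ = 0.6591
  ψ = 0.6591: g = 0.00088, g' = -0.4008 → ψ = 0.6612
Converged at ψ = 0.6612.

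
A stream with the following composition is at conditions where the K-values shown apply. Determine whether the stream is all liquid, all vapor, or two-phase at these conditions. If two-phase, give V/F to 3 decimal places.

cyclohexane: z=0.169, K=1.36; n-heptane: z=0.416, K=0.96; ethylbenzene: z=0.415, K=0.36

ΣzᵢKᵢ = 0.779; Σzᵢ/Kᵢ = 1.710.
Since ΣzᵢKᵢ < 1 the mixture is below its bubble point — single liquid phase.

all liquid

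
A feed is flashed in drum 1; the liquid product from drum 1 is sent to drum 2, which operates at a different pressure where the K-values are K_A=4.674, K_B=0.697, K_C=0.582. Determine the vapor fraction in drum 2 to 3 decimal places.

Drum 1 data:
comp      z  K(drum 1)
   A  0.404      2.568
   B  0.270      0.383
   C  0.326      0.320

V/F (drum 2) = 0.604

Drum 1:
Let ψ₁ = V/F and solve Σ zᵢ(Kᵢ−1)/(1+ψ₁(Kᵢ−1)) = 0.
Check two-phase: ΣzᵢKᵢ = 1.245 > 1 and Σzᵢ/Kᵢ = 1.881 > 1, so g(0) = 0.245 > 0 and g(1) = -0.881 < 0.
Newton iteration, ψ₁⁰ = 0.5:
  ψ₁ = 0.500: g = -0.2217, g' = -0.873 → ψ₁ = 0.246
  ψ₁ = 0.246: g = -0.0055, g' = -0.877 → ψ₁ = 0.240
Converged at ψ₁ = 0.240.
Drum-1 compositions:
  A: x = 0.294, y = 0.754
  B: x = 0.317, y = 0.121
  C: x = 0.390, y = 0.125
Drum-2 feed = drum-1 liquid: z₂ = (0.2936, 0.3169, 0.3895).
Drum 2:
Let ψ₂ = V/F and solve Σ zᵢ(Kᵢ−1)/(1+ψ₂(Kᵢ−1)) = 0.
Feasibility: ΣzᵢKᵢ = 1.820, Σzᵢ/Kᵢ = 1.187 — both > 1, two phases present.
Newton–Raphson from ψ₂ = 0.5:
  ψ₂ = 0.500: g = 0.0612, g' = -0.642 → ψ₂ = 0.595
  ψ₂ = 0.595: g = 0.0045, g' = -0.554 → ψ₂ = 0.604
Converged at ψ₂ = 0.604.
  A: x = 0.091, y = 0.427
  B: x = 0.388, y = 0.270
  C: x = 0.521, y = 0.303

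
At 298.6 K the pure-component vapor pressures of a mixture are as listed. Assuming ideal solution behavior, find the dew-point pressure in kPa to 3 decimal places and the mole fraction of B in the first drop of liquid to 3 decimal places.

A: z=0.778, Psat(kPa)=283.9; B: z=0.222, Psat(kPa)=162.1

At the dew point ψ → 1, so Σzᵢ/Kᵢ = 1 with Kᵢ = Pᵢˢᵃᵗ/P ⇒ 1/P = Σzᵢ/Pᵢˢᵃᵗ.
1/P = 0.778/283.9 + 0.222/162.1 = 0.004110 ⇒ P = 243.313 kPa
xᵢ = zᵢP/Pᵢˢᵃᵗ ⇒ x_B = 0.222·243.313/162.1 = 0.333

Pdew = 243.313 kPa, x_B = 0.333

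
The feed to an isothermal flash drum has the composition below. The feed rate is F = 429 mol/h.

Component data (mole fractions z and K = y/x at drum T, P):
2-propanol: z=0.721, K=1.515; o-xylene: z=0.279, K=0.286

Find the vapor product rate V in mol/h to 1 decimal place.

Let ψ = V/F and solve Σ zᵢ(Kᵢ−1)/(1+ψ(Kᵢ−1)) = 0.
Feasibility: ΣzᵢKᵢ = 1.172, Σzᵢ/Kᵢ = 1.451 — both > 1, two phases present.
Newton–Raphson from ψ = 0.37:
  ψ = 0.370: g = 0.0412, g' = -0.398 → ψ = 0.474
  ψ = 0.474: g = -0.0024, g' = -0.448 → ψ = 0.468
Converged at ψ = 0.468.
Then V = ψ·F = 0.4681·429 = 200.8 mol/h and L = F − V = 228.2 mol/h.

V = 200.8 mol/h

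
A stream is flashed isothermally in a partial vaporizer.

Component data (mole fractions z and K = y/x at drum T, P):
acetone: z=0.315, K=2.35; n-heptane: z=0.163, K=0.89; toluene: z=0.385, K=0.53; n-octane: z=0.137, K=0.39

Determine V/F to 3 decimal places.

V/F = 0.242

Material balance + equilibrium reduce to Σ zᵢ(Kᵢ−1)/(1+V/F(Kᵢ−1)) = 0.
Check two-phase: ΣzᵢKᵢ = 1.143 > 1 and Σzᵢ/Kᵢ = 1.395 > 1, so g(0) = 0.143 > 0 and g(1) = -0.395 < 0.
Newton–Raphson from V/F = 0.52:
  V/F = 0.520: g = -0.1310, g' = -0.459 → V/F = 0.234
  V/F = 0.234: g = 0.0038, g' = -0.510 → V/F = 0.242
Converged at V/F = 0.242.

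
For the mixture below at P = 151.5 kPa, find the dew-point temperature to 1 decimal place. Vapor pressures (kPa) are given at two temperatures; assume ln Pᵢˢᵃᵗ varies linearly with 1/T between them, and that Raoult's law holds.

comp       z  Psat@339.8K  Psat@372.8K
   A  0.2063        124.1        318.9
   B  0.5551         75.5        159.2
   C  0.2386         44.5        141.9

T = 367.7 K

Dew-point temperature: Σzᵢ·P/Pᵢˢᵃᵗ(T) = 1. Interpolate ln Pᵢˢᵃᵗ = aᵢ + bᵢ/T.
  T = 339.8 K: ΣzᵢP/Pᵢˢᵃᵗ = 2.1780
  T = 372.8 K: ΣzᵢP/Pᵢˢᵃᵗ = 0.8810
  T = 356.3 K: ΣzᵢP/Pᵢˢᵃᵗ = 1.3505
  T = 364.6 K: ΣzᵢP/Pᵢˢᵃᵗ = 1.0830
  T = 368.7 K: ΣzᵢP/Pᵢˢᵃᵗ = 0.9755
  T = 366.6 K: ΣzᵢP/Pᵢˢᵃᵗ = 1.0288
Interpolating between 366.6 K and 368.7 K gives T ≈ 367.7 K.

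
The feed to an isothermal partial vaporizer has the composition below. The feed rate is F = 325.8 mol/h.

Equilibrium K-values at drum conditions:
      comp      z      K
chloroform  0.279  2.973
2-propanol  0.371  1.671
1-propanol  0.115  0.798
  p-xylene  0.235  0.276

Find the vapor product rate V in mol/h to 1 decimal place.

V = 239.6 mol/h

Newton iteration, ψ⁰ = 0.5:
  ψ = 0.500: g = 0.1710, g' = -0.677 → ψ = 0.752
  ψ = 0.752: g = -0.0142, g' = -0.851 → ψ = 0.736
Converged at ψ = 0.736.
Then V = ψ·F = 0.7355·325.8 = 239.6 mol/h and L = F − V = 86.2 mol/h.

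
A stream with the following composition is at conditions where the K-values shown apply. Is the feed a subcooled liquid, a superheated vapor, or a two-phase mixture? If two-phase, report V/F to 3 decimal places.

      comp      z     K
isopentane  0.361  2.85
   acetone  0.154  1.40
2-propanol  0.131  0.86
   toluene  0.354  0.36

two-phase, V/F = 0.568

ΣzᵢKᵢ = 1.485; Σzᵢ/Kᵢ = 1.372.
Both exceed 1, so a two-phase solution exists.
Iterate (Newton) starting at ψ = 0.5:
  ψ = 0.500: g = 0.0454, g' = -0.667 → ψ = 0.568
Converged at ψ = 0.568.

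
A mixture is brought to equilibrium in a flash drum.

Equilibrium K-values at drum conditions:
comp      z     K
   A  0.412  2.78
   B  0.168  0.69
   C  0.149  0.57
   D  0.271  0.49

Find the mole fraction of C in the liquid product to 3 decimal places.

Material balance + equilibrium reduce to Σ zᵢ(Kᵢ−1)/(1+β(Kᵢ−1)) = 0.
Feasibility: ΣzᵢKᵢ = 1.479, Σzᵢ/Kᵢ = 1.206 — both > 1, two phases present.
Newton iteration, β⁰ = 0.5:
  β = 0.500: g = 0.0593, g' = -0.560 → β = 0.606
  β = 0.606: g = 0.0021, g' = -0.525 → β = 0.610
Converged at β = 0.610.
Compositions from xᵢ = zᵢ/(1+β(Kᵢ−1)), yᵢ = Kᵢxᵢ:
  A: x = 0.198, y = 0.549
  B: x = 0.207, y = 0.143
  C: x = 0.202, y = 0.115
  D: x = 0.393, y = 0.193

x_C = 0.202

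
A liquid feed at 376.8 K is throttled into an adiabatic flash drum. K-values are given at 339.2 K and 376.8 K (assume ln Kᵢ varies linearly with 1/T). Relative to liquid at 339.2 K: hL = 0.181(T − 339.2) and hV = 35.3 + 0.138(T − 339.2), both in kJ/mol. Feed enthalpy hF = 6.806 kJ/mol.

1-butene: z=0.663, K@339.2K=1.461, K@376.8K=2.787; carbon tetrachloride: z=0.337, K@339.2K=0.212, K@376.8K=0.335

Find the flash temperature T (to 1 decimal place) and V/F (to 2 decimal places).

Adiabatic flash: solve Rachford–Rice at each trial T, then check hF = ψ·hV(T) + (1−ψ)·hL(T).
  T = 339.2 K: K = (1.461, 0.212), RR gives ψ = 0.110, H_out = 3.895 kJ/mol
  T = 376.8 K: K = (2.787, 0.335), RR gives ψ = 0.808, H_out = 34.035 kJ/mol
  T = 358.0 K: K = (2.052, 0.270), RR gives ψ = 0.588, H_out = 23.671 kJ/mol
  T = 348.6 K: K = (1.740, 0.240), RR gives ψ = 0.417, H_out = 16.239 kJ/mol
  T = 343.9 K: K = (1.596, 0.226), RR gives ψ = 0.291, H_out = 11.062 kJ/mol
  T = 341.5 K: K = (1.526, 0.219), RR gives ψ = 0.208, H_out = 7.737 kJ/mol
Linear interpolation between T = 339.2 (H_out = 3.895) and T = 341.5 (H_out = 7.737) on hF = 6.806 gives T ≈ 340.9 K, at which ψ = 0.18.

T = 340.9 K, V/F = 0.18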